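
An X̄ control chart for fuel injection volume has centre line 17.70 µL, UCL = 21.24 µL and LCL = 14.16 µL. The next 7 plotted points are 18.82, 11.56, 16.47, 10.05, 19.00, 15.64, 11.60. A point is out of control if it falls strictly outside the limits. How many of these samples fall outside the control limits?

3

Compare each point to [14.16, 21.24]: sample 2 = 11.56 < LCL; sample 4 = 10.05 < LCL; sample 7 = 11.60 < LCL.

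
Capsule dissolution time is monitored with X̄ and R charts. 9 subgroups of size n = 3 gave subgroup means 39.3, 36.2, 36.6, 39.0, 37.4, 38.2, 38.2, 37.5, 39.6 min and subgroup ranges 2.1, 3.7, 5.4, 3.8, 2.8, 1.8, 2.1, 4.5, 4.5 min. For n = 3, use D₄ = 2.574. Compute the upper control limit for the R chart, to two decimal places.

R̄ = (2.1 + 3.7 + 5.4 + 3.8 + 2.8 + 1.8 + 2.1 + 4.5 + 4.5) / 9 = 30.7000 / 9 = 3.4111
UCL_R = D₄·R̄ = 2.574 × 3.4111 = 8.7802

8.78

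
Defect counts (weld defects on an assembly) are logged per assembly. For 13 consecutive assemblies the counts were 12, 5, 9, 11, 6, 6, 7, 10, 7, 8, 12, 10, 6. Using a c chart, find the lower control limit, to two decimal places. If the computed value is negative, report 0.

0.00

c̄ = (12 + 5 + 9 + 11 + 6 + 6 + 7 + 10 + 7 + 8 + 12 + 10 + 6) / 13 = 109 / 13 = 8.3846
LCL = c̄ − 3√c̄ = 8.3846 − 3 × 2.8956 = -0.3022 → 0 (cannot be negative)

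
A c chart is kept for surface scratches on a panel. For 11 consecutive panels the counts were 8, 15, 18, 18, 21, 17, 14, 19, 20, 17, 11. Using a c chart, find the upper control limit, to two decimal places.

c̄ = (8 + 15 + 18 + 18 + 21 + 17 + 14 + 19 + 20 + 17 + 11) / 11 = 178 / 11 = 16.1818
UCL = c̄ + 3√c̄ = 16.1818 + 3 × √16.1818 = 16.1818 + 3 × 4.0227 = 28.2498

28.25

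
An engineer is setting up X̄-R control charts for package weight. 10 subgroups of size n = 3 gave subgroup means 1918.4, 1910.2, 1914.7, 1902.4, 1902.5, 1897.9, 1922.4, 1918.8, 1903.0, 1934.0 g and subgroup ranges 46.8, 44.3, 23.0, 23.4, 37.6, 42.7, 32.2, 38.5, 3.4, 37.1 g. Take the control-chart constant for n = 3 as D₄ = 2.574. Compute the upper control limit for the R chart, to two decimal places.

84.68

R̄ = (46.8 + 44.3 + 23.0 + 23.4 + 37.6 + 42.7 + 32.2 + 38.5 + 3.4 + 37.1) / 10 = 329.0000 / 10 = 32.9000
UCL_R = D₄·R̄ = 2.574 × 32.9000 = 84.6846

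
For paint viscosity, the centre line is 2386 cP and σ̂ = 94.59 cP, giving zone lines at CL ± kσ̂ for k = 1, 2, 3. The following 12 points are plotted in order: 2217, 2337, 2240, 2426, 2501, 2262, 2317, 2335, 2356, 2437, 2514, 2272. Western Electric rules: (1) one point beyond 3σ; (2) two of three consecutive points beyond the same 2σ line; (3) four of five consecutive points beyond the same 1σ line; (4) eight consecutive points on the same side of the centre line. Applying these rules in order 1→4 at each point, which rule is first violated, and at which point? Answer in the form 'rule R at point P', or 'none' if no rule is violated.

Zone of each point (C = within 1σ̂, B = 1σ̂–2σ̂, A = 2σ̂–3σ̂, * = beyond 3σ̂; sign = side of CL): 1:-B, 2:-C, 3:-B, 4:+C, 5:+B, 6:-B, 7:-C, 8:-C, 9:-C, 10:+C, 11:+B, 12:-B
No rule fires across all 12 points.

none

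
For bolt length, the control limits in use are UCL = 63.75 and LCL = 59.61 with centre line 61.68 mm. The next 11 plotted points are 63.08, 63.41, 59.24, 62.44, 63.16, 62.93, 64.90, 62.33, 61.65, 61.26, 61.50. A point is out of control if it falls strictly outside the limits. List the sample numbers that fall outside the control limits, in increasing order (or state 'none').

3, 7

Compare each point to [59.61, 63.75]: sample 3 = 59.24 < LCL; sample 7 = 64.90 > UCL.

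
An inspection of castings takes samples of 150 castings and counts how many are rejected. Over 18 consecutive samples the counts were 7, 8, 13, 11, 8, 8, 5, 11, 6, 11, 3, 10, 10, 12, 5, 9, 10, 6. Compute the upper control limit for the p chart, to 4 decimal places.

p̄ = Σdᵢ / (k·n) = 153 / (18 × 150) = 0.05667
UCL = p̄ + 3·√(p̄(1−p̄)/n) = 0.05667 + 3 × √(0.05667×0.94333/150) = 0.05667 + 3 × 0.01888 = 0.11330

0.1133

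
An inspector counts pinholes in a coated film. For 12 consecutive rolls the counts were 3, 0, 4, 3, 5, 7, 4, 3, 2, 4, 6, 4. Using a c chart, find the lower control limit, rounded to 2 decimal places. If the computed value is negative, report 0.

c̄ = (3 + 0 + 4 + 3 + 5 + 7 + 4 + 3 + 2 + 4 + 6 + 4) / 12 = 45 / 12 = 3.7500
LCL = c̄ − 3√c̄ = 3.7500 − 3 × 1.9365 = -2.0595 → 0 (cannot be negative)

0.00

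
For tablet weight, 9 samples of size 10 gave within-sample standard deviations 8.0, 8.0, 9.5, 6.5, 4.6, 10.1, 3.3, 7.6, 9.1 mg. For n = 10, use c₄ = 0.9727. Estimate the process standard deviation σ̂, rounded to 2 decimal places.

s̄ = (8.0 + 8.0 + 9.5 + 6.5 + 4.6 + 10.1 + 3.3 + 7.6 + 9.1) / 9 = 7.4111
σ̂ = s̄ / c₄ = 7.4111 / 0.9727 = 7.6191

7.62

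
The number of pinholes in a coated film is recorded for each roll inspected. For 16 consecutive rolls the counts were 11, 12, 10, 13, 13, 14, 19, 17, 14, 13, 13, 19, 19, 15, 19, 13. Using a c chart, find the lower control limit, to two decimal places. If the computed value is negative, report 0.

3.15

c̄ = (11 + 12 + 10 + 13 + 13 + 14 + 19 + 17 + 14 + 13 + 13 + 19 + 19 + 15 + 19 + 13) / 16 = 234 / 16 = 14.6250
LCL = c̄ − 3√c̄ = 14.6250 − 3 × 3.8243 = 3.1522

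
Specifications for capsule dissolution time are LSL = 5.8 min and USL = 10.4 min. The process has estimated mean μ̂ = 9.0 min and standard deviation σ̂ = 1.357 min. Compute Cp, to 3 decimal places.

0.565

Cp = (USL − LSL) / (6σ̂) = (10.4 − 5.8) / (6 × 1.357) = 4.6000 / 8.1420 = 0.5650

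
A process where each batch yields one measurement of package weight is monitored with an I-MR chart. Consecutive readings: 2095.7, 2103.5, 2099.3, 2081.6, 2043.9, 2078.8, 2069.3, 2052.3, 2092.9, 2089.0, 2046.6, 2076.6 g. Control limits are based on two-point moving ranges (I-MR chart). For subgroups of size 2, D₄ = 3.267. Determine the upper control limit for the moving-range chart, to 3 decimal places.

72.973

Moving ranges: 7.8, 4.2, 17.7, 37.7, 34.9, 9.5, 17.0, 40.6, 3.9, 42.4, 30.0; M̄R̄ = 245.7000 / 11 = 22.3364
UCL_MR = D₄·M̄R̄ = 3.267 × 22.3364 = 72.9729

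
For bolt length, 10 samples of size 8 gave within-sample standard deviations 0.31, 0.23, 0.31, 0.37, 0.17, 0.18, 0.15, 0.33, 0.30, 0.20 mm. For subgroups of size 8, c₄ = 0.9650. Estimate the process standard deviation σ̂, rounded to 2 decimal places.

s̄ = (0.31 + 0.23 + 0.31 + 0.37 + 0.17 + 0.18 + 0.15 + 0.33 + 0.30 + 0.20) / 10 = 0.2550
σ̂ = s̄ / c₄ = 0.2550 / 0.9650 = 0.2642

0.26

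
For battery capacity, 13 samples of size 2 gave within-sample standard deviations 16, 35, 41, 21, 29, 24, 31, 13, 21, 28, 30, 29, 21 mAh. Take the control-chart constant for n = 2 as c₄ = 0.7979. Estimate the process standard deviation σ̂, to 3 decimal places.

s̄ = (16 + 35 + 41 + 21 + 29 + 24 + 31 + 13 + 21 + 28 + 30 + 29 + 21) / 13 = 26.0769
σ̂ = s̄ / c₄ = 26.0769 / 0.7979 = 32.6819

32.682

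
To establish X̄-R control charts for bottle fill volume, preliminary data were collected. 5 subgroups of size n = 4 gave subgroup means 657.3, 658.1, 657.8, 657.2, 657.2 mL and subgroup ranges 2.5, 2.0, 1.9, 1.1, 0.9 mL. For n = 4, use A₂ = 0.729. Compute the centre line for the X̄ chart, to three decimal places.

657.520

X̄̄ = (657.3 + 658.1 + 657.8 + 657.2 + 657.2) / 5 = 3287.6000 / 5 = 657.5200
CL = X̄̄ = 657.5200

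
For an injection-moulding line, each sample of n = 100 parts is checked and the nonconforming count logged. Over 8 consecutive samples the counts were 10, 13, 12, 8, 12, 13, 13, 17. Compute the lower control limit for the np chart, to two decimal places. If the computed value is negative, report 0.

2.41

p̄ = Σdᵢ / (k·n) = 98 / (8 × 100) = 0.12250
LCL = np̄ − 3·√(np̄(1−p̄)) = 12.2500 − 3 × 3.2786 = 2.4141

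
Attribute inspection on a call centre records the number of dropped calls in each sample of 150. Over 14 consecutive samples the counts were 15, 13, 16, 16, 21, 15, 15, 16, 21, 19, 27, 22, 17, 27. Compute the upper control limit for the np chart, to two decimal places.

30.67

p̄ = Σdᵢ / (k·n) = 260 / (14 × 150) = 0.12381
UCL = np̄ + 3·√(np̄(1−p̄)) = 18.5714 + 3 × √(18.5714×0.87619) = 18.5714 + 3 × 4.0339 = 30.6730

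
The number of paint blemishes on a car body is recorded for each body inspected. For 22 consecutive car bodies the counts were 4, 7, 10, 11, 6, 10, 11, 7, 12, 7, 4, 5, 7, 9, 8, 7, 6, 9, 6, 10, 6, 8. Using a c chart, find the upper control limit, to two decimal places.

c̄ = (4 + 7 + 10 + 11 + 6 + 10 + 11 + 7 + 12 + 7 + 4 + 5 + 7 + 9 + 8 + 7 + 6 + 9 + 6 + 10 + 6 + 8) / 22 = 170 / 22 = 7.7273
UCL = c̄ + 3√c̄ = 7.7273 + 3 × √7.7273 = 7.7273 + 3 × 2.7798 = 16.0667

16.07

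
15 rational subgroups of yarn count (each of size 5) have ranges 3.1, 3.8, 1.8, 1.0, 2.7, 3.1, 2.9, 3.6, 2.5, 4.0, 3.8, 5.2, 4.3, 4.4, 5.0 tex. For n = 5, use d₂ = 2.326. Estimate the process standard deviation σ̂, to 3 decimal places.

1.467

R̄ = (3.1 + 3.8 + 1.8 + 1.0 + 2.7 + 3.1 + 2.9 + 3.6 + 2.5 + 4.0 + 3.8 + 5.2 + 4.3 + 4.4 + 5.0) / 15 = 3.4133
σ̂ = R̄ / d₂ = 3.4133 / 2.326 = 1.4675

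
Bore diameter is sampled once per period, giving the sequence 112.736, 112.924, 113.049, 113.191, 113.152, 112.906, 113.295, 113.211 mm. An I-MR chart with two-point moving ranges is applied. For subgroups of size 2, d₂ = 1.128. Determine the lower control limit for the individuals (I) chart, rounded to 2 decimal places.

X̄ = (112.736 + 112.924 + 113.049 + 113.191 + 113.152 + 112.906 + 113.295 + 113.211) / 8 = 113.0580
Moving ranges: 0.188, 0.125, 0.142, 0.039, 0.246, 0.389, 0.084; M̄R̄ = 1.2130 / 7 = 0.1733
LCL = X̄ − 3·M̄R̄/d₂ = 113.0580 − 3 × 0.1733 / 1.128 = 112.5971

112.60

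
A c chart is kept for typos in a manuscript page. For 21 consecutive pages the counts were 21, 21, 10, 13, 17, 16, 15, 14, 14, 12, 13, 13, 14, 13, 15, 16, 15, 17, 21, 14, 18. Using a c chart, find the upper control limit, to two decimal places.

c̄ = (21 + 21 + 10 + 13 + 17 + 16 + 15 + 14 + 14 + 12 + 13 + 13 + 14 + 13 + 15 + 16 + 15 + 17 + 21 + 14 + 18) / 21 = 322 / 21 = 15.3333
UCL = c̄ + 3√c̄ = 15.3333 + 3 × √15.3333 = 15.3333 + 3 × 3.9158 = 27.0807

27.08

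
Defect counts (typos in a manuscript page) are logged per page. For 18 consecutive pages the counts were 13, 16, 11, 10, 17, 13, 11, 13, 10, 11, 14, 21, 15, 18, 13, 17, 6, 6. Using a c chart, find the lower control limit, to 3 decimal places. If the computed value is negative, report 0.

c̄ = (13 + 16 + 11 + 10 + 17 + 13 + 11 + 13 + 10 + 11 + 14 + 21 + 15 + 18 + 13 + 17 + 6 + 6) / 18 = 235 / 18 = 13.0556
LCL = c̄ − 3√c̄ = 13.0556 − 3 × 3.6132 = 2.2158

2.216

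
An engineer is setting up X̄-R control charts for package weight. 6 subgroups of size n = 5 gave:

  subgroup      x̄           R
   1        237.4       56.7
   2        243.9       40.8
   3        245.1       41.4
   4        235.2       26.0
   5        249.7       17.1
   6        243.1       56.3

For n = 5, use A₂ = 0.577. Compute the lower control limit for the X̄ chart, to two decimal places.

219.48

X̄̄ = (237.4 + 243.9 + 245.1 + 235.2 + 249.7 + 243.1) / 6 = 1454.4000 / 6 = 242.4000
R̄ = (56.7 + 40.8 + 41.4 + 26.0 + 17.1 + 56.3) / 6 = 238.3000 / 6 = 39.7167
LCL = X̄̄ − A₂·R̄ = 242.4000 − 0.577 × 39.7167 = 219.4835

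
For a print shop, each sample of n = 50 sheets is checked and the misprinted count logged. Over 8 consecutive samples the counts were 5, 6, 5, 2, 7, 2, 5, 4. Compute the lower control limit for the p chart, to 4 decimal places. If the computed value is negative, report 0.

0.0000

p̄ = Σdᵢ / (k·n) = 36 / (8 × 50) = 0.09000
LCL = p̄ − 3·√(p̄(1−p̄)/n) = 0.09000 − 3 × 0.04047 = -0.03142 → 0 (negative, so LCL = 0)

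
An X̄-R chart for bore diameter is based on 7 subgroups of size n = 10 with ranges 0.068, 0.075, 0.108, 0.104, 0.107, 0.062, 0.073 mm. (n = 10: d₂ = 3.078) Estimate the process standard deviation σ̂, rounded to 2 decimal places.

0.03

R̄ = (0.068 + 0.075 + 0.108 + 0.104 + 0.107 + 0.062 + 0.073) / 7 = 0.0853
σ̂ = R̄ / d₂ = 0.0853 / 3.078 = 0.0277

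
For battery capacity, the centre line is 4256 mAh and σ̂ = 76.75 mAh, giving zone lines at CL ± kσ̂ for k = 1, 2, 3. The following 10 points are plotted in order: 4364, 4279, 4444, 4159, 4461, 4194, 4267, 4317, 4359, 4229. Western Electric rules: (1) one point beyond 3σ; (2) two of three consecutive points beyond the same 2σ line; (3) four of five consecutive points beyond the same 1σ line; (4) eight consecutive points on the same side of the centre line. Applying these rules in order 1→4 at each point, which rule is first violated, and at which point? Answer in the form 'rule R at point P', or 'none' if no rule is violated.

Zone of each point (C = within 1σ̂, B = 1σ̂–2σ̂, A = 2σ̂–3σ̂, * = beyond 3σ̂; sign = side of CL): 1:+B, 2:+C, 3:+A, 4:-B, 5:+A, 6:-C, 7:+C, 8:+C, 9:+B, 10:-C
Rule 2 (two of three consecutive points beyond the same 2σ limit) is satisfied at point 5.

rule 2 at point 5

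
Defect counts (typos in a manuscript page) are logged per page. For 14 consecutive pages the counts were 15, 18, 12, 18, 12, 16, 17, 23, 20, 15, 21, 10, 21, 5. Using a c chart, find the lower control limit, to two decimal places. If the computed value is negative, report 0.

c̄ = (15 + 18 + 12 + 18 + 12 + 16 + 17 + 23 + 20 + 15 + 21 + 10 + 21 + 5) / 14 = 223 / 14 = 15.9286
LCL = c̄ − 3√c̄ = 15.9286 − 3 × 3.9911 = 3.9554

3.96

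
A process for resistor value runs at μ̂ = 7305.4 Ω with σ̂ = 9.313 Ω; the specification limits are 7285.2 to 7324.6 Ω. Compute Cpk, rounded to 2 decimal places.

0.69

Cpu = (USL − μ̂) / (3σ̂) = (7324.6 − 7305.4) / (3 × 9.313) = 0.6872; Cpl = (μ̂ − LSL) / (3σ̂) = (7305.4 − 7285.2) / (3 × 9.313) = 0.7230; Cpk = min(Cpu, Cpl) = 0.6872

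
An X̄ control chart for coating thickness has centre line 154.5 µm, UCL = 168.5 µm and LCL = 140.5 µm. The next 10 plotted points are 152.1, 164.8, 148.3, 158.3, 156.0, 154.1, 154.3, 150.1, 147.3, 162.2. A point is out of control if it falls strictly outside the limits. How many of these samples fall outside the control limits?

All 10 points lie within [140.5, 168.5].

0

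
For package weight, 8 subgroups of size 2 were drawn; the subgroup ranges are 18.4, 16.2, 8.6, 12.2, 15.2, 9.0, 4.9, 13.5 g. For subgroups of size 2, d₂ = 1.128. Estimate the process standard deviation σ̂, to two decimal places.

10.86

R̄ = (18.4 + 16.2 + 8.6 + 12.2 + 15.2 + 9.0 + 4.9 + 13.5) / 8 = 12.2500
σ̂ = R̄ / d₂ = 12.2500 / 1.128 = 10.8599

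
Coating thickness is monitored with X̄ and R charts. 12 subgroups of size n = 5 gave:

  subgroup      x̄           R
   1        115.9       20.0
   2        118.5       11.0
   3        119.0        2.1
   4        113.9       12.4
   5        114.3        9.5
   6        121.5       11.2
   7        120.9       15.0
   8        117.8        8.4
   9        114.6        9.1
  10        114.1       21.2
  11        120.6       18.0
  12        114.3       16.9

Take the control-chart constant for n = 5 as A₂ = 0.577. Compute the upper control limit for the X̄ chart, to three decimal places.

124.560

X̄̄ = (115.9 + 118.5 + 119.0 + 113.9 + 114.3 + 121.5 + 120.9 + 117.8 + 114.6 + 114.1 + 120.6 + 114.3) / 12 = 1405.4000 / 12 = 117.1167
R̄ = (20.0 + 11.0 + 2.1 + 12.4 + 9.5 + 11.2 + 15.0 + 8.4 + 9.1 + 21.2 + 18.0 + 16.9) / 12 = 154.8000 / 12 = 12.9000
UCL = X̄̄ + A₂·R̄ = 117.1167 + 0.577 × 12.9000 = 124.5600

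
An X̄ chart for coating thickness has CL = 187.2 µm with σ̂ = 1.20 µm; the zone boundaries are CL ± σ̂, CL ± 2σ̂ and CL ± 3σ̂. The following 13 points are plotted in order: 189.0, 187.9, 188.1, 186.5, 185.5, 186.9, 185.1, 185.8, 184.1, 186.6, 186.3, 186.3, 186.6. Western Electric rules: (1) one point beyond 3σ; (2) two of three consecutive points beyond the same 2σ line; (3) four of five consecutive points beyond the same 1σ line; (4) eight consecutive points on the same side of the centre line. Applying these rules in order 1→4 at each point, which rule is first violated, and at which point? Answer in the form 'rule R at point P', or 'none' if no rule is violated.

Zone of each point (C = within 1σ̂, B = 1σ̂–2σ̂, A = 2σ̂–3σ̂, * = beyond 3σ̂; sign = side of CL): 1:+B, 2:+C, 3:+C, 4:-C, 5:-B, 6:-C, 7:-B, 8:-B, 9:-A, 10:-C, 11:-C, 12:-C, 13:-C
Rule 3 (four of five consecutive points beyond the same 1σ limit) is satisfied at point 9.

rule 3 at point 9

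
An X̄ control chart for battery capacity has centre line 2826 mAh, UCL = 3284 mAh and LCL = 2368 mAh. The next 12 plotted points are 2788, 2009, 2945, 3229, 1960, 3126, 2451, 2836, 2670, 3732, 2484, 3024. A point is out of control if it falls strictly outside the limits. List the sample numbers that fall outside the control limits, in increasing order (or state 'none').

Compare each point to [2368, 3284]: sample 2 = 2009 < LCL; sample 5 = 1960 < LCL; sample 10 = 3732 > UCL.

2, 5, 10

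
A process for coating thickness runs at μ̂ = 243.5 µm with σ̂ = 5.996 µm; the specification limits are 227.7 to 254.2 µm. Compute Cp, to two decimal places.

0.74

Cp = (USL − LSL) / (6σ̂) = (254.2 − 227.7) / (6 × 5.996) = 26.5000 / 35.9760 = 0.7366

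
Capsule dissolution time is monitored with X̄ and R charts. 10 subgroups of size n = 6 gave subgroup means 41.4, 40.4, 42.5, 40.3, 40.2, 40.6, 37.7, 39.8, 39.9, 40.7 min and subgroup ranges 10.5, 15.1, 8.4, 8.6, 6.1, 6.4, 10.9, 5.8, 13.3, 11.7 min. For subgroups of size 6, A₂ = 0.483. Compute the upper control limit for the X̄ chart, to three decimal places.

45.025

X̄̄ = (41.4 + 40.4 + 42.5 + 40.3 + 40.2 + 40.6 + 37.7 + 39.8 + 39.9 + 40.7) / 10 = 403.5000 / 10 = 40.3500
R̄ = (10.5 + 15.1 + 8.4 + 8.6 + 6.1 + 6.4 + 10.9 + 5.8 + 13.3 + 11.7) / 10 = 96.8000 / 10 = 9.6800
UCL = X̄̄ + A₂·R̄ = 40.3500 + 0.483 × 9.6800 = 45.0254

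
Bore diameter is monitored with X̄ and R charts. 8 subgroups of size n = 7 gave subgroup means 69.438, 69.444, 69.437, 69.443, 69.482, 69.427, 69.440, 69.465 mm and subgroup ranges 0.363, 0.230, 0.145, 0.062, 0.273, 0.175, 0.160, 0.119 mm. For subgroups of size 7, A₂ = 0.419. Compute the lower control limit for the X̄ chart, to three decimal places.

X̄̄ = (69.438 + 69.444 + 69.437 + 69.443 + 69.482 + 69.427 + 69.440 + 69.465) / 8 = 555.5760 / 8 = 69.4470
R̄ = (0.363 + 0.230 + 0.145 + 0.062 + 0.273 + 0.175 + 0.160 + 0.119) / 8 = 1.5270 / 8 = 0.1909
LCL = X̄̄ − A₂·R̄ = 69.4470 − 0.419 × 0.1909 = 69.3670

69.367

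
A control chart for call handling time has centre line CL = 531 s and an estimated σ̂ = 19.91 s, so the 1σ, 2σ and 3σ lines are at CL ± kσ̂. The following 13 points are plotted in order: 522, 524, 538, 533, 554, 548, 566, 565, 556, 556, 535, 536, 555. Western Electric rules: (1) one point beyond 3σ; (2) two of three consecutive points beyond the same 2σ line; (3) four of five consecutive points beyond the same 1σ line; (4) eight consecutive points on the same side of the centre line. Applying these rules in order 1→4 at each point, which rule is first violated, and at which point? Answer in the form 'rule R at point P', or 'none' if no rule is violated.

rule 3 at point 9

Zone of each point (C = within 1σ̂, B = 1σ̂–2σ̂, A = 2σ̂–3σ̂, * = beyond 3σ̂; sign = side of CL): 1:-C, 2:-C, 3:+C, 4:+C, 5:+B, 6:+C, 7:+B, 8:+B, 9:+B, 10:+B, 11:+C, 12:+C, 13:+B
Rule 3 (four of five consecutive points beyond the same 1σ limit) is satisfied at point 9.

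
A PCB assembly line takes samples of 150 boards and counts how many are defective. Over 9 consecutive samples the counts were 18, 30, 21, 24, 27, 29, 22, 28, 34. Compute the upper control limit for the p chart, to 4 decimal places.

0.2652

p̄ = Σdᵢ / (k·n) = 233 / (9 × 150) = 0.17259
UCL = p̄ + 3·√(p̄(1−p̄)/n) = 0.17259 + 3 × √(0.17259×0.82741/150) = 0.17259 + 3 × 0.03085 = 0.26516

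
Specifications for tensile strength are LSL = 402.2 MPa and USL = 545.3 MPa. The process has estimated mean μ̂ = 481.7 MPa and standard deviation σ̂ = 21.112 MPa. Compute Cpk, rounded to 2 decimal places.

Cpu = (USL − μ̂) / (3σ̂) = (545.3 − 481.7) / (3 × 21.112) = 1.0042; Cpl = (μ̂ − LSL) / (3σ̂) = (481.7 − 402.2) / (3 × 21.112) = 1.2552; Cpk = min(Cpu, Cpl) = 1.0042

1.00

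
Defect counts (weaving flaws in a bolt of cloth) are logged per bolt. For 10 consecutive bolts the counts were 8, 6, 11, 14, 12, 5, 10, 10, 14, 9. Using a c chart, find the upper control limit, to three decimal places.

c̄ = (8 + 6 + 11 + 14 + 12 + 5 + 10 + 10 + 14 + 9) / 10 = 99 / 10 = 9.9000
UCL = c̄ + 3√c̄ = 9.9000 + 3 × √9.9000 = 9.9000 + 3 × 3.1464 = 19.3393

19.339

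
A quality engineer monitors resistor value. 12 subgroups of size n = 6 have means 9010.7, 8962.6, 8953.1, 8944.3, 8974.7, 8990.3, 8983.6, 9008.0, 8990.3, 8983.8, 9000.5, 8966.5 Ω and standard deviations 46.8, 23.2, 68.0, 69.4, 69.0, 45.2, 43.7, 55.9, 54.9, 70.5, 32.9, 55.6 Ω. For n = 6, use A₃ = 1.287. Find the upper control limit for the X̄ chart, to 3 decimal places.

X̄̄ = (9010.7 + 8962.6 + 8953.1 + 8944.3 + 8974.7 + 8990.3 + 8983.6 + 9008.0 + 8990.3 + 8983.8 + 9000.5 + 8966.5) / 12 = 8980.7000
s̄ = (46.8 + 23.2 + 68.0 + 69.4 + 69.0 + 45.2 + 43.7 + 55.9 + 54.9 + 70.5 + 32.9 + 55.6) / 12 = 52.9250
UCL = X̄̄ + A₃·s̄ = 8980.7000 + 1.287 × 52.9250 = 9048.8145

9048.814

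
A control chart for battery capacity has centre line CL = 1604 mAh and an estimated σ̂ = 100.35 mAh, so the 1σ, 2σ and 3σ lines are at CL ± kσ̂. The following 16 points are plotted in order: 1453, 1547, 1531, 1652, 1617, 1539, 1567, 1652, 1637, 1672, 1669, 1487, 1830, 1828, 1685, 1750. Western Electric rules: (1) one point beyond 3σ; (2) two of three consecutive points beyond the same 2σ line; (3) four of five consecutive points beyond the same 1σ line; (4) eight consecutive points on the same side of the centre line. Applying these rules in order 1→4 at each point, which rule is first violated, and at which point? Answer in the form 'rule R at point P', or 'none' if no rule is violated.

Zone of each point (C = within 1σ̂, B = 1σ̂–2σ̂, A = 2σ̂–3σ̂, * = beyond 3σ̂; sign = side of CL): 1:-B, 2:-C, 3:-C, 4:+C, 5:+C, 6:-C, 7:-C, 8:+C, 9:+C, 10:+C, 11:+C, 12:-B, 13:+A, 14:+A, 15:+C, 16:+B
Rule 2 (two of three consecutive points beyond the same 2σ limit) is satisfied at point 14.

rule 2 at point 14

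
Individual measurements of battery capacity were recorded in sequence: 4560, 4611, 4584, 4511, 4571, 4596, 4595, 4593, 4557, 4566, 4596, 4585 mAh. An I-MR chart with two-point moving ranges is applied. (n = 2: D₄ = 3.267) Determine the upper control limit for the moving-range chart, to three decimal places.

Moving ranges: 51, 27, 73, 60, 25, 1, 2, 36, 9, 30, 11; M̄R̄ = 325.0000 / 11 = 29.5455
UCL_MR = D₄·M̄R̄ = 3.267 × 29.5455 = 96.5250

96.525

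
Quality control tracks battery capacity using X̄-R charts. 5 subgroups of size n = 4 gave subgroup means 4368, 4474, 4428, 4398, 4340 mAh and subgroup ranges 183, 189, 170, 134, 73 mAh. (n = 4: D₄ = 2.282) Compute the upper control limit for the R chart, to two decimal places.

341.84

R̄ = (183 + 189 + 170 + 134 + 73) / 5 = 749.0000 / 5 = 149.8000
UCL_R = D₄·R̄ = 2.282 × 149.8000 = 341.8436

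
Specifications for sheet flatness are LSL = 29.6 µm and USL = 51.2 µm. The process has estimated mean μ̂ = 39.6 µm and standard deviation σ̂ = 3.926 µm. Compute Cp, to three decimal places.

0.917

Cp = (USL − LSL) / (6σ̂) = (51.2 − 29.6) / (6 × 3.926) = 21.6000 / 23.5560 = 0.9170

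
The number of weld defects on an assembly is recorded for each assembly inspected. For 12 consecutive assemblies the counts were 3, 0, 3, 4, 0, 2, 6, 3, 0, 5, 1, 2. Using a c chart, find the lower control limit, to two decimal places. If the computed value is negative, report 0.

0.00

c̄ = (3 + 0 + 3 + 4 + 0 + 2 + 6 + 3 + 0 + 5 + 1 + 2) / 12 = 29 / 12 = 2.4167
LCL = c̄ − 3√c̄ = 2.4167 − 3 × 1.5546 = -2.2470 → 0 (cannot be negative)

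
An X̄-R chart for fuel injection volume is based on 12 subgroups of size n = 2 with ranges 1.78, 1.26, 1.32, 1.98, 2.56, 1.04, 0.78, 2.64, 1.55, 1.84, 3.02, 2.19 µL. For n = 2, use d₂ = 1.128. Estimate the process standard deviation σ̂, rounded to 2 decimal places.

1.62

R̄ = (1.78 + 1.26 + 1.32 + 1.98 + 2.56 + 1.04 + 0.78 + 2.64 + 1.55 + 1.84 + 3.02 + 2.19) / 12 = 1.8300
σ̂ = R̄ / d₂ = 1.8300 / 1.128 = 1.6223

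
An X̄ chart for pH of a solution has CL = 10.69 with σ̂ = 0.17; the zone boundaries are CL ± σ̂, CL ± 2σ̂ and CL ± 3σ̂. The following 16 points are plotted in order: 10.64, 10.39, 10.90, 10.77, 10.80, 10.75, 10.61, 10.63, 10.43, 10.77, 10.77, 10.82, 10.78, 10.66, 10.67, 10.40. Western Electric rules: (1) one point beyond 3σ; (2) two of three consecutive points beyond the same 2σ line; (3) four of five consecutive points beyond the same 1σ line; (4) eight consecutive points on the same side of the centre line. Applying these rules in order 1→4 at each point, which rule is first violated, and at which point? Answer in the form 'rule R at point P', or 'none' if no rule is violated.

none

Zone of each point (C = within 1σ̂, B = 1σ̂–2σ̂, A = 2σ̂–3σ̂, * = beyond 3σ̂; sign = side of CL): 1:-C, 2:-B, 3:+B, 4:+C, 5:+C, 6:+C, 7:-C, 8:-C, 9:-B, 10:+C, 11:+C, 12:+C, 13:+C, 14:-C, 15:-C, 16:-B
No rule fires across all 16 points.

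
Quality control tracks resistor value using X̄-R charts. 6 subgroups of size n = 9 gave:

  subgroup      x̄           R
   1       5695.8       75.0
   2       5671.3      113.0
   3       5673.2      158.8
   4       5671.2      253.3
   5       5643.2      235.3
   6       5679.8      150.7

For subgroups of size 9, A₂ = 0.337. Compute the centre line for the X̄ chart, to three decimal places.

5672.417

X̄̄ = (5695.8 + 5671.3 + 5673.2 + 5671.2 + 5643.2 + 5679.8) / 6 = 34034.5000 / 6 = 5672.4167
CL = X̄̄ = 5672.4167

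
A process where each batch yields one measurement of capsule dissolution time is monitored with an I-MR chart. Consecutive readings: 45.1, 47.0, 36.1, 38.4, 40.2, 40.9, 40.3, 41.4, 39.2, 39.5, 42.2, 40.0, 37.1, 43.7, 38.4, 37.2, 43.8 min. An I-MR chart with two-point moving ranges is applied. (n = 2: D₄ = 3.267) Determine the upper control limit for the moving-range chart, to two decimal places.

Moving ranges: 1.9, 10.9, 2.3, 1.8, 0.7, 0.6, 1.1, 2.2, 0.3, 2.7, 2.2, 2.9, 6.6, 5.3, 1.2, 6.6; M̄R̄ = 49.3000 / 16 = 3.0812
UCL_MR = D₄·M̄R̄ = 3.267 × 3.0812 = 10.0664

10.07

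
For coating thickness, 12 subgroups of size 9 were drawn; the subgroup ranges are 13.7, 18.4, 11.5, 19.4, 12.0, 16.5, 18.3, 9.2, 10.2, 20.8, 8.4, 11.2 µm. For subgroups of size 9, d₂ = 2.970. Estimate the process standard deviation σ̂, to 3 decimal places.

4.759

R̄ = (13.7 + 18.4 + 11.5 + 19.4 + 12.0 + 16.5 + 18.3 + 9.2 + 10.2 + 20.8 + 8.4 + 11.2) / 12 = 14.1333
σ̂ = R̄ / d₂ = 14.1333 / 2.970 = 4.7587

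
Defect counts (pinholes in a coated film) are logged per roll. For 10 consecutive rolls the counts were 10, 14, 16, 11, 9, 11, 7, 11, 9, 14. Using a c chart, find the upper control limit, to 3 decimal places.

21.240

c̄ = (10 + 14 + 16 + 11 + 9 + 11 + 7 + 11 + 9 + 14) / 10 = 112 / 10 = 11.2000
UCL = c̄ + 3√c̄ = 11.2000 + 3 × √11.2000 = 11.2000 + 3 × 3.3466 = 21.2399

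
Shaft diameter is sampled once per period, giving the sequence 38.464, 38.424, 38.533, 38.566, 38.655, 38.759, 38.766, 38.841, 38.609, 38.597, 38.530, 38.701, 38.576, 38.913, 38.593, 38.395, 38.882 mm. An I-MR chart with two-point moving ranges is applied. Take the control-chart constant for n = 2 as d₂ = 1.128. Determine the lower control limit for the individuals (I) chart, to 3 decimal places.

X̄ = (38.464 + 38.424 + 38.533 + 38.566 + 38.655 + 38.759 + 38.766 + 38.841 + 38.609 + 38.597 + 38.530 + 38.701 + 38.576 + 38.913 + 38.593 + 38.395 + 38.882) / 17 = 38.6355
Moving ranges: 0.040, 0.109, 0.033, 0.089, 0.104, 0.007, 0.075, 0.232, 0.012, 0.067, 0.171, 0.125, 0.337, 0.320, 0.198, 0.487; M̄R̄ = 2.4060 / 16 = 0.1504
LCL = X̄ − 3·M̄R̄/d₂ = 38.6355 − 3 × 0.1504 / 1.128 = 38.2356

38.236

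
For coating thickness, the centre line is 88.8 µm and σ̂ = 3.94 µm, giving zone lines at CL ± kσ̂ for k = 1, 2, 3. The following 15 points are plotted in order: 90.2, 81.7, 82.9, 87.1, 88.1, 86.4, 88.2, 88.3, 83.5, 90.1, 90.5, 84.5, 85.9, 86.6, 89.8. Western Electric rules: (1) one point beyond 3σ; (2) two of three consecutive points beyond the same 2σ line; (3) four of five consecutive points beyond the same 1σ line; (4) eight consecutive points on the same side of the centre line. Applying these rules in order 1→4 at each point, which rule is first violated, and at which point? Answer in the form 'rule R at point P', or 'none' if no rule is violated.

Zone of each point (C = within 1σ̂, B = 1σ̂–2σ̂, A = 2σ̂–3σ̂, * = beyond 3σ̂; sign = side of CL): 1:+C, 2:-B, 3:-B, 4:-C, 5:-C, 6:-C, 7:-C, 8:-C, 9:-B, 10:+C, 11:+C, 12:-B, 13:-C, 14:-C, 15:+C
Rule 4 (eight consecutive points on the same side of the centre line) is satisfied at point 9.

rule 4 at point 9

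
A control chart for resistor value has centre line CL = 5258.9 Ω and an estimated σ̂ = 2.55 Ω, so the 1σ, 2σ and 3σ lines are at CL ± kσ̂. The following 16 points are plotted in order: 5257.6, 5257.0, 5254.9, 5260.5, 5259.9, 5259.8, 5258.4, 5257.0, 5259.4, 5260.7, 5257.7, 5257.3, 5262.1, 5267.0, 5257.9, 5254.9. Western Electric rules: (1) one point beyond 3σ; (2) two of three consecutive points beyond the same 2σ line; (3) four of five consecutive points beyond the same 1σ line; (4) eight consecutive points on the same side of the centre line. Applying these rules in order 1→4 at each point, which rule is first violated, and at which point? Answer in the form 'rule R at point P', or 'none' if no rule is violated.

Zone of each point (C = within 1σ̂, B = 1σ̂–2σ̂, A = 2σ̂–3σ̂, * = beyond 3σ̂; sign = side of CL): 1:-C, 2:-C, 3:-B, 4:+C, 5:+C, 6:+C, 7:-C, 8:-C, 9:+C, 10:+C, 11:-C, 12:-C, 13:+B, 14:+*, 15:-C, 16:-B
Rule 1 (one point beyond the 3σ limits) is satisfied at point 14.

rule 1 at point 14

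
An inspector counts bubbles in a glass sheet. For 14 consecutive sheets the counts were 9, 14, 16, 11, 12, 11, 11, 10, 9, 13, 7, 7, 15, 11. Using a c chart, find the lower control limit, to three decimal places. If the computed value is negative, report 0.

c̄ = (9 + 14 + 16 + 11 + 12 + 11 + 11 + 10 + 9 + 13 + 7 + 7 + 15 + 11) / 14 = 156 / 14 = 11.1429
LCL = c̄ − 3√c̄ = 11.1429 − 3 × 3.3381 = 1.1286

1.129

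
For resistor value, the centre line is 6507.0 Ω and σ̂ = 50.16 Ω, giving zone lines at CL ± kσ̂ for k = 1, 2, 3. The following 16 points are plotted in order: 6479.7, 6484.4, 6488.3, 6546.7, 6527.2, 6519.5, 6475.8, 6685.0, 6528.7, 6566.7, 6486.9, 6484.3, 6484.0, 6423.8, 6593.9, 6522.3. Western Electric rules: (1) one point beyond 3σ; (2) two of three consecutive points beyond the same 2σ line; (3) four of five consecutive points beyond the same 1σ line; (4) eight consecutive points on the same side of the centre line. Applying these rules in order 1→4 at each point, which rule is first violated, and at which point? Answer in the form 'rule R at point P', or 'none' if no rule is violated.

Zone of each point (C = within 1σ̂, B = 1σ̂–2σ̂, A = 2σ̂–3σ̂, * = beyond 3σ̂; sign = side of CL): 1:-C, 2:-C, 3:-C, 4:+C, 5:+C, 6:+C, 7:-C, 8:+*, 9:+C, 10:+B, 11:-C, 12:-C, 13:-C, 14:-B, 15:+B, 16:+C
Rule 1 (one point beyond the 3σ limits) is satisfied at point 8.

rule 1 at point 8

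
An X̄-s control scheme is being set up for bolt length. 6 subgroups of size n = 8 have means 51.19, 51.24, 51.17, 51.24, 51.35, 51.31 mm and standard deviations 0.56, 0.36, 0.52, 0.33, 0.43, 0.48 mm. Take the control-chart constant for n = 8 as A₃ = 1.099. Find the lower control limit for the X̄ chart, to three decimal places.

50.759

X̄̄ = (51.19 + 51.24 + 51.17 + 51.24 + 51.35 + 51.31) / 6 = 51.2500
s̄ = (0.56 + 0.36 + 0.52 + 0.33 + 0.43 + 0.48) / 6 = 0.4467
LCL = X̄̄ − A₃·s̄ = 51.2500 − 1.099 × 0.4467 = 50.7591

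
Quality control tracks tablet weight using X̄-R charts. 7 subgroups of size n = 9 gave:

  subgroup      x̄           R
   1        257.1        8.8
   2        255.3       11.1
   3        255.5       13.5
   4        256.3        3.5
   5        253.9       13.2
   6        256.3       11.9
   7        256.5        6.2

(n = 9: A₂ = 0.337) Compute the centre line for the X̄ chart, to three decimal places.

X̄̄ = (257.1 + 255.3 + 255.5 + 256.3 + 253.9 + 256.3 + 256.5) / 7 = 1790.9000 / 7 = 255.8429
CL = X̄̄ = 255.8429

255.843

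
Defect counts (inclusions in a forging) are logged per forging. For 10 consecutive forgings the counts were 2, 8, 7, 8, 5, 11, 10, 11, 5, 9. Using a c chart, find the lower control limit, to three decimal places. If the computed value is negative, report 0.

c̄ = (2 + 8 + 7 + 8 + 5 + 11 + 10 + 11 + 5 + 9) / 10 = 76 / 10 = 7.6000
LCL = c̄ − 3√c̄ = 7.6000 − 3 × 2.7568 = -0.6704 → 0 (cannot be negative)

0.000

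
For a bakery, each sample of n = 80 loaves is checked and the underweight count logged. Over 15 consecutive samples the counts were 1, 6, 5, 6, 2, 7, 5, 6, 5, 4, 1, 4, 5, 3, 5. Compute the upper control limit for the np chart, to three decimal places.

10.407

p̄ = Σdᵢ / (k·n) = 65 / (15 × 80) = 0.05417
UCL = np̄ + 3·√(np̄(1−p̄)) = 4.3333 + 3 × √(4.3333×0.94583) = 4.3333 + 3 × 2.0245 = 10.4068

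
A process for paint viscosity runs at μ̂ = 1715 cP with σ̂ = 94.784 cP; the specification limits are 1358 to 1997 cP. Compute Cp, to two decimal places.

Cp = (USL − LSL) / (6σ̂) = (1997 − 1358) / (6 × 94.784) = 639.0000 / 568.7040 = 1.1236

1.12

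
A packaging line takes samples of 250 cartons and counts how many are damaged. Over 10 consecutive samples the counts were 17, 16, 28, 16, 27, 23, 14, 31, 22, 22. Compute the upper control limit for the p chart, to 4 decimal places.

0.1397

p̄ = Σdᵢ / (k·n) = 216 / (10 × 250) = 0.08640
UCL = p̄ + 3·√(p̄(1−p̄)/n) = 0.08640 + 3 × √(0.08640×0.91360/250) = 0.08640 + 3 × 0.01777 = 0.13971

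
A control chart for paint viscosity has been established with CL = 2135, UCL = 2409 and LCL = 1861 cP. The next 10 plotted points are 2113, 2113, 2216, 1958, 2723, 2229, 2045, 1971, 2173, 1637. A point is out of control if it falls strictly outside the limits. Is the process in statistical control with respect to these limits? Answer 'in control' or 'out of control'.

out of control

Compare each point to [1861, 2409]: sample 5 = 2723 > UCL; sample 10 = 1637 < LCL.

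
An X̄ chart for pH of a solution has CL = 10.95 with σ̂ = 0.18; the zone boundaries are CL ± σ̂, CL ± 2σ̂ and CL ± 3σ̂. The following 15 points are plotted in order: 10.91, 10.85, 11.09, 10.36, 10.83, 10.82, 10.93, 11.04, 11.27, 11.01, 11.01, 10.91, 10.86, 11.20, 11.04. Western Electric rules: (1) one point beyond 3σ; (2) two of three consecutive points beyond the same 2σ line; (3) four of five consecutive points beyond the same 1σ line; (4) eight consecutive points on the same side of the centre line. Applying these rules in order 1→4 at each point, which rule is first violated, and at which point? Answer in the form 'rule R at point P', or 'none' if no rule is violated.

rule 1 at point 4

Zone of each point (C = within 1σ̂, B = 1σ̂–2σ̂, A = 2σ̂–3σ̂, * = beyond 3σ̂; sign = side of CL): 1:-C, 2:-C, 3:+C, 4:-*, 5:-C, 6:-C, 7:-C, 8:+C, 9:+B, 10:+C, 11:+C, 12:-C, 13:-C, 14:+B, 15:+C
Rule 1 (one point beyond the 3σ limits) is satisfied at point 4.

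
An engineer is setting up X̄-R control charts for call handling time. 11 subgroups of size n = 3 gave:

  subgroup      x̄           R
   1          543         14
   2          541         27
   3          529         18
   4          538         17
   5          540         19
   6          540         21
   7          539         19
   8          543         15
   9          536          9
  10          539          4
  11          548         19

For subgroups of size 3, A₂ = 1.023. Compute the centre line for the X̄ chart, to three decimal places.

X̄̄ = (543 + 541 + 529 + 538 + 540 + 540 + 539 + 543 + 536 + 539 + 548) / 11 = 5936.0000 / 11 = 539.6364
CL = X̄̄ = 539.6364

539.636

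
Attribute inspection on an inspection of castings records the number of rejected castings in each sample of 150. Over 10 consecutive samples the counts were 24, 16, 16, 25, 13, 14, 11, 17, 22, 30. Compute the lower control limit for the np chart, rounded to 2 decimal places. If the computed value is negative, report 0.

6.63

p̄ = Σdᵢ / (k·n) = 188 / (10 × 150) = 0.12533
LCL = np̄ − 3·√(np̄(1−p̄)) = 18.8000 − 3 × 4.0551 = 6.6347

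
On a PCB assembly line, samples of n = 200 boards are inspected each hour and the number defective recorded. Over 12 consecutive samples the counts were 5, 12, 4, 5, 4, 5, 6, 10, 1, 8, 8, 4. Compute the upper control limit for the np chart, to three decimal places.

p̄ = Σdᵢ / (k·n) = 72 / (12 × 200) = 0.03000
UCL = np̄ + 3·√(np̄(1−p̄)) = 6.0000 + 3 × √(6.0000×0.97000) = 6.0000 + 3 × 2.4125 = 13.2374

13.237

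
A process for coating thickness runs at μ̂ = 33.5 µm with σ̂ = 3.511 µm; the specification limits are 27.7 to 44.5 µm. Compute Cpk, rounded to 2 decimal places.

0.55

Cpu = (USL − μ̂) / (3σ̂) = (44.5 − 33.5) / (3 × 3.511) = 1.0443; Cpl = (μ̂ − LSL) / (3σ̂) = (33.5 − 27.7) / (3 × 3.511) = 0.5507; Cpk = min(Cpu, Cpl) = 0.5507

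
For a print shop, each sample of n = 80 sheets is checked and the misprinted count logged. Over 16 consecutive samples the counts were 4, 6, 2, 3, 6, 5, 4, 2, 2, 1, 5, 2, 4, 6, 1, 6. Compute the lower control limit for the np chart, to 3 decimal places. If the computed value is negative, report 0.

p̄ = Σdᵢ / (k·n) = 59 / (16 × 80) = 0.04609
LCL = np̄ − 3·√(np̄(1−p̄)) = 3.6875 − 3 × 1.8755 = -1.9390 → 0 (negative, so LCL = 0)

0.000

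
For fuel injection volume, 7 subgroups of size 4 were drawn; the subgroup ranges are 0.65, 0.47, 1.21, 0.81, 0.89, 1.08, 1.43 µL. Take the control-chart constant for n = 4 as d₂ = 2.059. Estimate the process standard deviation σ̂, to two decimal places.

0.45

R̄ = (0.65 + 0.47 + 1.21 + 0.81 + 0.89 + 1.08 + 1.43) / 7 = 0.9343
σ̂ = R̄ / d₂ = 0.9343 / 2.059 = 0.4538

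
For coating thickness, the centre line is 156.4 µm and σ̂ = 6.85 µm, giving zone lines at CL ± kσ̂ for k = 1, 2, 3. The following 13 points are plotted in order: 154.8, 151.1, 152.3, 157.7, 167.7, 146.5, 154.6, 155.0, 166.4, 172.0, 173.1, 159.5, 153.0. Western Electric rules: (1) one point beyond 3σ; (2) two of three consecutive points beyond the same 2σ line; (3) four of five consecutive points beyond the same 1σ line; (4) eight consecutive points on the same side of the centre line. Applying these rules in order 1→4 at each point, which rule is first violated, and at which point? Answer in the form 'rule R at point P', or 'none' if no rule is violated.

Zone of each point (C = within 1σ̂, B = 1σ̂–2σ̂, A = 2σ̂–3σ̂, * = beyond 3σ̂; sign = side of CL): 1:-C, 2:-C, 3:-C, 4:+C, 5:+B, 6:-B, 7:-C, 8:-C, 9:+B, 10:+A, 11:+A, 12:+C, 13:-C
Rule 2 (two of three consecutive points beyond the same 2σ limit) is satisfied at point 11.

rule 2 at point 11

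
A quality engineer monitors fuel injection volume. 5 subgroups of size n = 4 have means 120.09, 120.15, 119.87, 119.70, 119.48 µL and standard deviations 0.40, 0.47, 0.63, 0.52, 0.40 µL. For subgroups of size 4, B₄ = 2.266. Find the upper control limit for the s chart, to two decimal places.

s̄ = (0.40 + 0.47 + 0.63 + 0.52 + 0.40) / 5 = 0.4840
UCL_s = B₄·s̄ = 2.266 × 0.4840 = 1.0967

1.10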